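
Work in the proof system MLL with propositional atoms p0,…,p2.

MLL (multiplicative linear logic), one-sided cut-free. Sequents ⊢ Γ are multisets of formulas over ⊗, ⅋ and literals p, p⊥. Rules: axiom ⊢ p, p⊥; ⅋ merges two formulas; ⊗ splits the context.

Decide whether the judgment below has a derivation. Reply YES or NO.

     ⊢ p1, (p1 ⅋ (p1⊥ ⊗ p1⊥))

Derivation trace:
[⅋]  ⊢ p1, (p1 ⅋ (p1⊥ ⊗ p1⊥))
  [⊗]  ⊢ p1, p1, (p1⊥ ⊗ p1⊥)
    [Ax]  ⊢ p1, p1⊥
    [Ax]  ⊢ p1, p1⊥

Result: YES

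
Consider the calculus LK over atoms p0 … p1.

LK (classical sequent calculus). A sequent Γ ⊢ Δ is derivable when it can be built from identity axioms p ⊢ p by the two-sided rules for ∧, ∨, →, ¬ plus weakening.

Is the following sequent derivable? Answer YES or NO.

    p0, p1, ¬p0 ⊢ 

Derivation trace:
[¬L] p0, p1, ¬p0 ⊢ 
  [WL] p0, p1 ⊢ p0
    [Ax] p0 ⊢ p0

Result: YES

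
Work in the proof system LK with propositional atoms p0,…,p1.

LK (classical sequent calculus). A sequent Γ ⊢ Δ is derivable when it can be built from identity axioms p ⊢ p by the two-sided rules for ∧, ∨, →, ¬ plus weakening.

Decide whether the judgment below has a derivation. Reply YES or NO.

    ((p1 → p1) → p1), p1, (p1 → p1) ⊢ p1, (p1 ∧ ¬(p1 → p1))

Proof tree:
[∧R] ((p1 → p1) → p1), p1, (p1 → p1) ⊢ p1, (p1 ∧ ¬(p1 → p1))
  [→L] (p1 → p1), ((p1 → p1) → p1) ⊢ p1
    [→R] (p1 → p1) ⊢ (p1 → p1)
      [→L] p1, (p1 → p1) ⊢ p1
        [Ax] p1 ⊢ p1
        [Ax] p1 ⊢ p1
    [Ax] p1 ⊢ p1
  [¬R] p1 ⊢ p1, ¬(p1 → p1)
    [→L] p1, (p1 → p1) ⊢ p1
      [Ax] p1 ⊢ p1
      [Ax] p1 ⊢ p1

Result: YES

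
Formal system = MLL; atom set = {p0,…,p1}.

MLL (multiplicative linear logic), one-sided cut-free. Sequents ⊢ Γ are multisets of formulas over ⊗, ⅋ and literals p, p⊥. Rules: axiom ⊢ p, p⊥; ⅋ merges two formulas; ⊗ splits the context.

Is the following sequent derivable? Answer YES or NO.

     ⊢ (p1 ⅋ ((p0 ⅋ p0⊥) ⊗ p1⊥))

Proof tree:
[⅋]  ⊢ (p1 ⅋ ((p0 ⅋ p0⊥) ⊗ p1⊥))
  [⊗]  ⊢ p1, ((p0 ⅋ p0⊥) ⊗ p1⊥)
    [⅋]  ⊢ (p0 ⅋ p0⊥)
      [Ax]  ⊢ p0, p0⊥
    [Ax]  ⊢ p1, p1⊥

Result: YES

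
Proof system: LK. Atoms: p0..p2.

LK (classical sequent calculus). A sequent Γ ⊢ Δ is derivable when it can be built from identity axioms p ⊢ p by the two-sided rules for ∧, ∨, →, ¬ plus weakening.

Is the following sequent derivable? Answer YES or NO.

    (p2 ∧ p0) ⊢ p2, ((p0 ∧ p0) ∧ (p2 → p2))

Derivation (root first):
[∧R] (p2 ∧ p0) ⊢ p2, ((p0 ∧ p0) ∧ (p2 → p2))
  [∧L] (p2 ∧ p0) ⊢ p2, (p0 ∧ p0)
    [∧R] p2, p0 ⊢ p2, (p0 ∧ p0)
      [Ax] p0 ⊢ p0
      [WR] p2 ⊢ p2, p0
        [Ax] p2 ⊢ p2
  [→R]  ⊢ (p2 → p2)
    [Ax] p2 ⊢ p2

Result: YES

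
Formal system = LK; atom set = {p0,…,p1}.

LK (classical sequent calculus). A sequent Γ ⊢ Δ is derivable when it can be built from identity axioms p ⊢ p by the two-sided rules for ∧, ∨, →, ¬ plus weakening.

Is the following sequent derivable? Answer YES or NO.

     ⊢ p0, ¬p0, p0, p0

Derivation trace:
[WR]  ⊢ p0, ¬p0, p0, p0
  [WR]  ⊢ p0, ¬p0, p0
    [¬R]  ⊢ p0, ¬p0
      [Ax] p0 ⊢ p0

Result: YES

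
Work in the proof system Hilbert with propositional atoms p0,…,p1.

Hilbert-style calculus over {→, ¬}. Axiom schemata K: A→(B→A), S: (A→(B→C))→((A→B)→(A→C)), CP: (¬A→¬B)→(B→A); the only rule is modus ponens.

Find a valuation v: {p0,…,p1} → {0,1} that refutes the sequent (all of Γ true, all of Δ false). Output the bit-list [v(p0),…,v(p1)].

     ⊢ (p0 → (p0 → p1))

Search for a countermodel by truth-table:
  v=00: Γ:[] Δ:[(p0 → (p0 → p1))=T] refutes=False
  v=01: Γ:[] Δ:[(p0 → (p0 → p1))=T] refutes=False
  v=10: Γ:[] Δ:[(p0 → (p0 → p1))=F] refutes=True  ← countermodel

Result: [1, 0]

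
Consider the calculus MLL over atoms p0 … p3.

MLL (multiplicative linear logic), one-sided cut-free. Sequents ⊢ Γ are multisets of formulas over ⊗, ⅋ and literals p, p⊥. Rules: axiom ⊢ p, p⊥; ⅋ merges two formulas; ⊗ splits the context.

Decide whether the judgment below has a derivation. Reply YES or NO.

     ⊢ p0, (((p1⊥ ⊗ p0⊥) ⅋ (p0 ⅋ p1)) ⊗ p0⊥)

Proof tree:
[⊗]  ⊢ p0, (((p1⊥ ⊗ p0⊥) ⅋ (p0 ⅋ p1)) ⊗ p0⊥)
  [⅋]  ⊢ ((p1⊥ ⊗ p0⊥) ⅋ (p0 ⅋ p1))
    [⅋]  ⊢ (p1⊥ ⊗ p0⊥), (p0 ⅋ p1)
      [⊗]  ⊢ p1, p0, (p1⊥ ⊗ p0⊥)
        [Ax]  ⊢ p1, p1⊥
        [Ax]  ⊢ p0, p0⊥
  [Ax]  ⊢ p0, p0⊥

Result: YES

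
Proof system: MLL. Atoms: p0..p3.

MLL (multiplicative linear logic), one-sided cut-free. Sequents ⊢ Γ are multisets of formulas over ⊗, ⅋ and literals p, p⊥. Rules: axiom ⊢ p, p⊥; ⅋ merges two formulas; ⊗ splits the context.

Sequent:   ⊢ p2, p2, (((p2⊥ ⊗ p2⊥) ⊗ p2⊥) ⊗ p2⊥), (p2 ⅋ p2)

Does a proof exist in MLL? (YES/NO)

Derivation (root first):
[⅋]  ⊢ p2, p2, (((p2⊥ ⊗ p2⊥) ⊗ p2⊥) ⊗ p2⊥), (p2 ⅋ p2)
  [⊗]  ⊢ p2, p2, p2, p2, (((p2⊥ ⊗ p2⊥) ⊗ p2⊥) ⊗ p2⊥)
    [⊗]  ⊢ p2, p2, p2, ((p2⊥ ⊗ p2⊥) ⊗ p2⊥)
      [⊗]  ⊢ p2, p2, (p2⊥ ⊗ p2⊥)
        [Ax]  ⊢ p2, p2⊥
        [Ax]  ⊢ p2, p2⊥
      [Ax]  ⊢ p2, p2⊥
    [Ax]  ⊢ p2, p2⊥

Result: YES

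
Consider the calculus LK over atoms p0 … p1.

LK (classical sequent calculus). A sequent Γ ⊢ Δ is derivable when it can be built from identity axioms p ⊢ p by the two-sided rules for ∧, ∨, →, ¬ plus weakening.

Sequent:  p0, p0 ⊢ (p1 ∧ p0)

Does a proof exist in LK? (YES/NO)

Truth-table refutation:
  v=00: Γ:[p0=F, p0=F] Δ:[(p1 ∧ p0)=F] refutes=False
  v=01: Γ:[p0=F, p0=F] Δ:[(p1 ∧ p0)=F] refutes=False
  v=10: Γ:[p0=T, p0=T] Δ:[(p1 ∧ p0)=F] refutes=True  ← countermodel

Result: NO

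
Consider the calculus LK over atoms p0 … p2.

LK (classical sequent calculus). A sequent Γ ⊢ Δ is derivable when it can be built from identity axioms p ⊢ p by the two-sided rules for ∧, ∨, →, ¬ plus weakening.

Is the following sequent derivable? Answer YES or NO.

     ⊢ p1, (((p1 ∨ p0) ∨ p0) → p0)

Derivation trace:
[→R]  ⊢ p1, (((p1 ∨ p0) ∨ p0) → p0)
  [∨L] ((p1 ∨ p0) ∨ p0) ⊢ p1, p0
    [∨L] (p1 ∨ p0) ⊢ p1, p0
      [Ax] p1 ⊢ p1
      [Ax] p0 ⊢ p0
    [Ax] p0 ⊢ p0

Result: YES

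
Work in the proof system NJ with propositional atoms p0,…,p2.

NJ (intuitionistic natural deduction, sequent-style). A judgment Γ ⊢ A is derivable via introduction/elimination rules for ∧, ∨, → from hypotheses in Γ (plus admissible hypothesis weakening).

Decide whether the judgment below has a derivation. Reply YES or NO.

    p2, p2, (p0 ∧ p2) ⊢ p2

Derivation trace:
[Wk] p2, p2, (p0 ∧ p2) ⊢ p2
  [Wk] p2, p2 ⊢ p2
    [Ax] p2 ⊢ p2

Result: YES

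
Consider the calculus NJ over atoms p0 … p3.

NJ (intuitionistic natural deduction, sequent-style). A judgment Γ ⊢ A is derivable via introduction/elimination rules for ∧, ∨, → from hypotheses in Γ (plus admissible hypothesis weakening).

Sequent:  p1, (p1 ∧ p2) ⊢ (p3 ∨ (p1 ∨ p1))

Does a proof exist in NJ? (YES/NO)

Derivation (root first):
[∨I₂] p1, (p1 ∧ p2) ⊢ (p3 ∨ (p1 ∨ p1))
  [Wk] p1, (p1 ∧ p2) ⊢ (p1 ∨ p1)
    [∨I₂] p1 ⊢ (p1 ∨ p1)
      [Ax] p1 ⊢ p1

Result: YES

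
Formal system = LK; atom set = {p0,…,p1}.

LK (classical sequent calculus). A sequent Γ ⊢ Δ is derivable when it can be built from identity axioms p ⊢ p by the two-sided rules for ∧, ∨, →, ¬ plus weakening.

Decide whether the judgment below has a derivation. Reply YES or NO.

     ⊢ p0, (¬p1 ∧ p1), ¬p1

Search for a countermodel by truth-table:
  v=00: Γ:[] Δ:[p0=F, (¬p1 ∧ p1)=F, ¬p1=T] refutes=False
  v=01: Γ:[] Δ:[p0=F, (¬p1 ∧ p1)=F, ¬p1=F] refutes=True  ← countermodel

Result: NO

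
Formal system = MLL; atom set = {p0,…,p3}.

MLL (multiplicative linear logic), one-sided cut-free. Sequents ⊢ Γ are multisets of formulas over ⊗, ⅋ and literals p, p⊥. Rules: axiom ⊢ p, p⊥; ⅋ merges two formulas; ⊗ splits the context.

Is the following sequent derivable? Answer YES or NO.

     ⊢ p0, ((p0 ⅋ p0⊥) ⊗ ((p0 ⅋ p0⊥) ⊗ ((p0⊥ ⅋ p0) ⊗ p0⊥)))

Proof tree:
[⊗]  ⊢ p0, ((p0 ⅋ p0⊥) ⊗ ((p0 ⅋ p0⊥) ⊗ ((p0⊥ ⅋ p0) ⊗ p0⊥)))
  [⅋]  ⊢ (p0 ⅋ p0⊥)
    [Ax]  ⊢ p0, p0⊥
  [⊗]  ⊢ p0, ((p0 ⅋ p0⊥) ⊗ ((p0⊥ ⅋ p0) ⊗ p0⊥))
    [⅋]  ⊢ (p0 ⅋ p0⊥)
      [Ax]  ⊢ p0, p0⊥
    [⊗]  ⊢ p0, ((p0⊥ ⅋ p0) ⊗ p0⊥)
      [⅋]  ⊢ (p0⊥ ⅋ p0)
        [Ax]  ⊢ p0, p0⊥
      [Ax]  ⊢ p0, p0⊥

Result: YES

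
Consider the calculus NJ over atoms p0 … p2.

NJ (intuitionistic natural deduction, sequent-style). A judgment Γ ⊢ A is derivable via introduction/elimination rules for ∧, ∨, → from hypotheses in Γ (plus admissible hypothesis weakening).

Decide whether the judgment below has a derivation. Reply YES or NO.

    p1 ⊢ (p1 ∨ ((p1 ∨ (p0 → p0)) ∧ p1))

Derivation (root first):
[∨I₂] p1 ⊢ (p1 ∨ ((p1 ∨ (p0 → p0)) ∧ p1))
  [∧I] p1 ⊢ ((p1 ∨ (p0 → p0)) ∧ p1)
    [∨I₂]  ⊢ (p1 ∨ (p0 → p0))
      [→I]  ⊢ (p0 → p0)
        [Ax] p0 ⊢ p0
    [Ax] p1 ⊢ p1

Result: YES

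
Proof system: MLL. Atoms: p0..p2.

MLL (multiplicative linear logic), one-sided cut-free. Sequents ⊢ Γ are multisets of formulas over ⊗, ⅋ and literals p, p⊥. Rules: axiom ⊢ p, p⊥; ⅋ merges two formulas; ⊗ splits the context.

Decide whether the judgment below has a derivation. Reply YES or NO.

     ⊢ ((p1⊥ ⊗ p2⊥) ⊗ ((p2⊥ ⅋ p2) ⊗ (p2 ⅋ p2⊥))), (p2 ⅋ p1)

Proof tree:
[⅋]  ⊢ ((p1⊥ ⊗ p2⊥) ⊗ ((p2⊥ ⅋ p2) ⊗ (p2 ⅋ p2⊥))), (p2 ⅋ p1)
  [⊗]  ⊢ p1, p2, ((p1⊥ ⊗ p2⊥) ⊗ ((p2⊥ ⅋ p2) ⊗ (p2 ⅋ p2⊥)))
    [⊗]  ⊢ p1, p2, (p1⊥ ⊗ p2⊥)
      [Ax]  ⊢ p1, p1⊥
      [Ax]  ⊢ p2, p2⊥
    [⊗]  ⊢ ((p2⊥ ⅋ p2) ⊗ (p2 ⅋ p2⊥))
      [⅋]  ⊢ (p2⊥ ⅋ p2)
        [Ax]  ⊢ p2, p2⊥
      [⅋]  ⊢ (p2 ⅋ p2⊥)
        [Ax]  ⊢ p2, p2⊥

Result: YES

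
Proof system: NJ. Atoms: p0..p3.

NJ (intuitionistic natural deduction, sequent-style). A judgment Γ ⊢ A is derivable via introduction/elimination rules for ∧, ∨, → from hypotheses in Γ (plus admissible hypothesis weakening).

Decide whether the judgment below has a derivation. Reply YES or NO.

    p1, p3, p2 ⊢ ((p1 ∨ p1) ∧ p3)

Derivation trace:
[Wk] p1, p3, p2 ⊢ ((p1 ∨ p1) ∧ p3)
  [∧I] p1, p3 ⊢ ((p1 ∨ p1) ∧ p3)
    [∨I₁] p1 ⊢ (p1 ∨ p1)
      [Ax] p1 ⊢ p1
    [Ax] p3 ⊢ p3

Result: YES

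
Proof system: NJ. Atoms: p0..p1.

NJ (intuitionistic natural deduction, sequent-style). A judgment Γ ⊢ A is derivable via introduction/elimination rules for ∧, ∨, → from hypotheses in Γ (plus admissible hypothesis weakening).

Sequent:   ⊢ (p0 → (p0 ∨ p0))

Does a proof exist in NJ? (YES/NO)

Proof tree:
[→I]  ⊢ (p0 → (p0 ∨ p0))
  [∨I₂] p0 ⊢ (p0 ∨ p0)
    [Ax] p0 ⊢ p0

Result: YES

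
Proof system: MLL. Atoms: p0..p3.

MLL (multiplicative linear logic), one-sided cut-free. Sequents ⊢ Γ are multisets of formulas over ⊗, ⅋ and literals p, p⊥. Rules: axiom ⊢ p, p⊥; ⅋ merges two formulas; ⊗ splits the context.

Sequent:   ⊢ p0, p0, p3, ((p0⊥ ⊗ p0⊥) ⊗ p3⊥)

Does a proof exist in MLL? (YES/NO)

Derivation (root first):
[⊗]  ⊢ p0, p0, p3, ((p0⊥ ⊗ p0⊥) ⊗ p3⊥)
  [⊗]  ⊢ p0, p0, (p0⊥ ⊗ p0⊥)
    [Ax]  ⊢ p0, p0⊥
    [Ax]  ⊢ p0, p0⊥
  [Ax]  ⊢ p3, p3⊥

Result: YES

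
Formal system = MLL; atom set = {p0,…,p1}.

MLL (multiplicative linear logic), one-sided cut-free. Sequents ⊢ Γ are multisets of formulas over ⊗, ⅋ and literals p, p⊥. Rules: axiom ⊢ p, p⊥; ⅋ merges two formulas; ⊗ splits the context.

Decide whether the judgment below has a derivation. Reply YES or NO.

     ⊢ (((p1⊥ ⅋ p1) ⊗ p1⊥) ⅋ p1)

Derivation (root first):
[⅋]  ⊢ (((p1⊥ ⅋ p1) ⊗ p1⊥) ⅋ p1)
  [⊗]  ⊢ p1, ((p1⊥ ⅋ p1) ⊗ p1⊥)
    [⅋]  ⊢ (p1⊥ ⅋ p1)
      [Ax]  ⊢ p1, p1⊥
    [Ax]  ⊢ p1, p1⊥

Result: YES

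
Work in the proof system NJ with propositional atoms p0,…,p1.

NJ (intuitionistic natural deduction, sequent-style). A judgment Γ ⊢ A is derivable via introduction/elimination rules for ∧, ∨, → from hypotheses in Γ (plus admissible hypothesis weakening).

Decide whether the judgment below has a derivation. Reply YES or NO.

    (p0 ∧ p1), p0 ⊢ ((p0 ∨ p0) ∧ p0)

Proof tree:
[∧I] (p0 ∧ p1), p0 ⊢ ((p0 ∨ p0) ∧ p0)
  [∨I₁] p0, (p0 ∧ p1) ⊢ (p0 ∨ p0)
    [Wk] p0, (p0 ∧ p1) ⊢ p0
      [Ax] p0 ⊢ p0
  [Ax] p0 ⊢ p0

Result: YES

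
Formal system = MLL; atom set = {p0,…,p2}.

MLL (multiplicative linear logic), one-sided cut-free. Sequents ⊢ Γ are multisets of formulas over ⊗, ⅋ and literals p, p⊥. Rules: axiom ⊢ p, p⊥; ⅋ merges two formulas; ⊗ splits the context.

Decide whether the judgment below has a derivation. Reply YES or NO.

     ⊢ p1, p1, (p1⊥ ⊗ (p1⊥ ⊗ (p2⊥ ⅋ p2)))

Proof tree:
[⊗]  ⊢ p1, p1, (p1⊥ ⊗ (p1⊥ ⊗ (p2⊥ ⅋ p2)))
  [Ax]  ⊢ p1, p1⊥
  [⊗]  ⊢ p1, (p1⊥ ⊗ (p2⊥ ⅋ p2))
    [Ax]  ⊢ p1, p1⊥
    [⅋]  ⊢ (p2⊥ ⅋ p2)
      [Ax]  ⊢ p2, p2⊥

Result: YES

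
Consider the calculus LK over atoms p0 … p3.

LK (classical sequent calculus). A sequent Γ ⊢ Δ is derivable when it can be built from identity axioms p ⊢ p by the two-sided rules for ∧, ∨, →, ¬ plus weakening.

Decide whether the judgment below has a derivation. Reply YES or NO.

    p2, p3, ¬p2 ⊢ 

Derivation (root first):
[¬L] p2, p3, ¬p2 ⊢ 
  [WL] p2, p3 ⊢ p2
    [Ax] p2 ⊢ p2

Result: YES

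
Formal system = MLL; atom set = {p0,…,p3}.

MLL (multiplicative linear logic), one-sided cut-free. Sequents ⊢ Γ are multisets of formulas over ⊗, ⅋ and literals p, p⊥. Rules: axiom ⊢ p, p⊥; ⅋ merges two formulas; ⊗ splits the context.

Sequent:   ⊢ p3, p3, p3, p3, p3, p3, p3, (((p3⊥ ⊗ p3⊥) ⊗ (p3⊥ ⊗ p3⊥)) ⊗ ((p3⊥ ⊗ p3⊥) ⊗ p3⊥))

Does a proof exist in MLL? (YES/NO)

Derivation trace:
[⊗]  ⊢ p3, p3, p3, p3, p3, p3, p3, (((p3⊥ ⊗ p3⊥) ⊗ (p3⊥ ⊗ p3⊥)) ⊗ ((p3⊥ ⊗ p3⊥) ⊗ p3⊥))
  [⊗]  ⊢ p3, p3, p3, p3, ((p3⊥ ⊗ p3⊥) ⊗ (p3⊥ ⊗ p3⊥))
    [⊗]  ⊢ p3, p3, (p3⊥ ⊗ p3⊥)
      [Ax]  ⊢ p3, p3⊥
      [Ax]  ⊢ p3, p3⊥
    [⊗]  ⊢ p3, p3, (p3⊥ ⊗ p3⊥)
      [Ax]  ⊢ p3, p3⊥
      [Ax]  ⊢ p3, p3⊥
  [⊗]  ⊢ p3, p3, p3, ((p3⊥ ⊗ p3⊥) ⊗ p3⊥)
    [⊗]  ⊢ p3, p3, (p3⊥ ⊗ p3⊥)
      [Ax]  ⊢ p3, p3⊥
      [Ax]  ⊢ p3, p3⊥
    [Ax]  ⊢ p3, p3⊥

Result: YES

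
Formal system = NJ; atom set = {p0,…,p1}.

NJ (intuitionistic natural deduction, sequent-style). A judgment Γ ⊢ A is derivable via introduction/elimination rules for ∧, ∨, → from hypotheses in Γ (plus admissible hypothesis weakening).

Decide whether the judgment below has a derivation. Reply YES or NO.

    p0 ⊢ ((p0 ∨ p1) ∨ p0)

Proof tree:
[∨I₁] p0 ⊢ ((p0 ∨ p1) ∨ p0)
  [∨I₁] p0 ⊢ (p0 ∨ p1)
    [Ax] p0 ⊢ p0

Result: YES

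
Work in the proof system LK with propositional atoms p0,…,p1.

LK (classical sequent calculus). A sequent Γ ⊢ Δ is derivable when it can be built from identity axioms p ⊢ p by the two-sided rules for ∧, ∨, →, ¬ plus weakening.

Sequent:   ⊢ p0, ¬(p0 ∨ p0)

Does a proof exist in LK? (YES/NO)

Derivation trace:
[¬R]  ⊢ p0, ¬(p0 ∨ p0)
  [∨L] (p0 ∨ p0) ⊢ p0
    [Ax] p0 ⊢ p0
    [Ax] p0 ⊢ p0

Result: YES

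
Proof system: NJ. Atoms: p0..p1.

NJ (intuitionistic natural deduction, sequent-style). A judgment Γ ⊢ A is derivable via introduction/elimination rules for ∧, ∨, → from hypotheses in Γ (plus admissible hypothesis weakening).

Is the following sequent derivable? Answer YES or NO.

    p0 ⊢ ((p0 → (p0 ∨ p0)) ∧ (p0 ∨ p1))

Derivation (root first):
[∧I] p0 ⊢ ((p0 → (p0 ∨ p0)) ∧ (p0 ∨ p1))
  [→I]  ⊢ (p0 → (p0 ∨ p0))
    [∨I₁] p0 ⊢ (p0 ∨ p0)
      [Ax] p0 ⊢ p0
  [∨I₁] p0 ⊢ (p0 ∨ p1)
    [Ax] p0 ⊢ p0

Result: YES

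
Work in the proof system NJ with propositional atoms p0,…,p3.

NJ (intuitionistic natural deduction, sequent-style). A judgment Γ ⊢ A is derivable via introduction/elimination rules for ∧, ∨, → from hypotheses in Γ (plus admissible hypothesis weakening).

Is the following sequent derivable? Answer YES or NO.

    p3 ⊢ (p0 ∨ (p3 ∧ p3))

Proof tree:
[∨I₂] p3 ⊢ (p0 ∨ (p3 ∧ p3))
  [∧I] p3 ⊢ (p3 ∧ p3)
    [Ax] p3 ⊢ p3
    [Ax] p3 ⊢ p3

Result: YES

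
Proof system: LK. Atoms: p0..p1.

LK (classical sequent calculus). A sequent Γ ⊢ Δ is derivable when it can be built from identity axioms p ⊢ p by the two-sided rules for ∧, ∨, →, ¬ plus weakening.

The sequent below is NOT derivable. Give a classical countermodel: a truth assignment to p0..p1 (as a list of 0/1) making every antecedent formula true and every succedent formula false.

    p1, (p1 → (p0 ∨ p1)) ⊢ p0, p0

Search for a countermodel by truth-table:
  v=00: Γ:[p1=F, (p1 → (p0 ∨ p1))=T] Δ:[p0=F, p0=F] refutes=False
  v=01: Γ:[p1=T, (p1 → (p0 ∨ p1))=T] Δ:[p0=F, p0=F] refutes=True  ← countermodel

Result: [0, 1]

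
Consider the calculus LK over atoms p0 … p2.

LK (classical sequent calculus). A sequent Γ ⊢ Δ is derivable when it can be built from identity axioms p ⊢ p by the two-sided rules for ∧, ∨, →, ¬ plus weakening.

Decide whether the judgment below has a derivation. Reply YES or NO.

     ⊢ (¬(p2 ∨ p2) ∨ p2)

Proof tree:
[∨R]  ⊢ (¬(p2 ∨ p2) ∨ p2)
  [¬R]  ⊢ p2, ¬(p2 ∨ p2)
    [∨L] (p2 ∨ p2) ⊢ p2
      [Ax] p2 ⊢ p2
      [Ax] p2 ⊢ p2

Result: YES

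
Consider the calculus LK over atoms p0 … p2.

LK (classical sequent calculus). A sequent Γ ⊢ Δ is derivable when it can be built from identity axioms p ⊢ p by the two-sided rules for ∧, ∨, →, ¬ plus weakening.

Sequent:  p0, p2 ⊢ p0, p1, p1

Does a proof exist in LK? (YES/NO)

Derivation trace:
[WR] p0, p2 ⊢ p0, p1, p1
  [WL] p0, p2 ⊢ p0, p1
    [WR] p0 ⊢ p0, p1
      [Ax] p0 ⊢ p0

Result: YES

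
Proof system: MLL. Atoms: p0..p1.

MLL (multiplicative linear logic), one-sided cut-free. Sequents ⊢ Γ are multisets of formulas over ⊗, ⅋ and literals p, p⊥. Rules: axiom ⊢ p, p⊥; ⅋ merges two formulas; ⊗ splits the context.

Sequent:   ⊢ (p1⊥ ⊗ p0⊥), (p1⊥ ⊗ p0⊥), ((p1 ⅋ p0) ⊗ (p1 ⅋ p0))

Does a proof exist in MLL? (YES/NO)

Proof tree:
[⊗]  ⊢ (p1⊥ ⊗ p0⊥), (p1⊥ ⊗ p0⊥), ((p1 ⅋ p0) ⊗ (p1 ⅋ p0))
  [⅋]  ⊢ (p1⊥ ⊗ p0⊥), (p1 ⅋ p0)
    [⊗]  ⊢ p1, p0, (p1⊥ ⊗ p0⊥)
      [Ax]  ⊢ p1, p1⊥
      [Ax]  ⊢ p0, p0⊥
  [⅋]  ⊢ (p1⊥ ⊗ p0⊥), (p1 ⅋ p0)
    [⊗]  ⊢ p1, p0, (p1⊥ ⊗ p0⊥)
      [Ax]  ⊢ p1, p1⊥
      [Ax]  ⊢ p0, p0⊥

Result: YES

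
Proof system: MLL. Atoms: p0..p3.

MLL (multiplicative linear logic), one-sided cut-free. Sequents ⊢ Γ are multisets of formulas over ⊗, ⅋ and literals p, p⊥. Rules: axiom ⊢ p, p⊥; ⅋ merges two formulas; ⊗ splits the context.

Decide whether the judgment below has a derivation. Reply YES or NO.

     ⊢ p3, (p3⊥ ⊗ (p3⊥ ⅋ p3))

Proof tree:
[⊗]  ⊢ p3, (p3⊥ ⊗ (p3⊥ ⅋ p3))
  [Ax]  ⊢ p3, p3⊥
  [⅋]  ⊢ (p3⊥ ⅋ p3)
    [Ax]  ⊢ p3, p3⊥

Result: YES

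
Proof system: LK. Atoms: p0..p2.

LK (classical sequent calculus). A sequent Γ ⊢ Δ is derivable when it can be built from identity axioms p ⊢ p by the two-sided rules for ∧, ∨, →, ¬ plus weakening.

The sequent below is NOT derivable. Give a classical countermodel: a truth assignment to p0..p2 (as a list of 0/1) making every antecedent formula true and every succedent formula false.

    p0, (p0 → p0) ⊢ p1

Enumerate valuations to refute Γ ⊢ Δ:
  v=000: Γ:[p0=F, (p0 → p0)=T] Δ:[p1=F] refutes=False
  v=001: Γ:[p0=F, (p0 → p0)=T] Δ:[p1=F] refutes=False
  v=010: Γ:[p0=F, (p0 → p0)=T] Δ:[p1=T] refutes=False
  v=011: Γ:[p0=F, (p0 → p0)=T] Δ:[p1=T] refutes=False
  v=100: Γ:[p0=T, (p0 → p0)=T] Δ:[p1=F] refutes=True  ← countermodel

Result: [1, 0, 0]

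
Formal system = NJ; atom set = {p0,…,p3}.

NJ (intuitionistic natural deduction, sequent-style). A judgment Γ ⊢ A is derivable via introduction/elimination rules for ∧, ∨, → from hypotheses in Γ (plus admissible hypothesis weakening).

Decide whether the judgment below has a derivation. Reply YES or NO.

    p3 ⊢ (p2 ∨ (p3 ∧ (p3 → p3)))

Derivation trace:
[∨I₂] p3 ⊢ (p2 ∨ (p3 ∧ (p3 → p3)))
  [∧I] p3 ⊢ (p3 ∧ (p3 → p3))
    [Ax] p3 ⊢ p3
    [→I]  ⊢ (p3 → p3)
      [Ax] p3 ⊢ p3

Result: YES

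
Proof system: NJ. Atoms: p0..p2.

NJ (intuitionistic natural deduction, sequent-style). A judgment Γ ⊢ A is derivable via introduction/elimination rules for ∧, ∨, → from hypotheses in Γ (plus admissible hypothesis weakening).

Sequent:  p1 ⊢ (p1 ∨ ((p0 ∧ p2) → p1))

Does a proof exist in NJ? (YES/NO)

Derivation (root first):
[∨I₂] p1 ⊢ (p1 ∨ ((p0 ∧ p2) → p1))
  [→I] p1 ⊢ ((p0 ∧ p2) → p1)
    [Wk] p1, (p0 ∧ p2) ⊢ p1
      [Ax] p1 ⊢ p1

Result: YES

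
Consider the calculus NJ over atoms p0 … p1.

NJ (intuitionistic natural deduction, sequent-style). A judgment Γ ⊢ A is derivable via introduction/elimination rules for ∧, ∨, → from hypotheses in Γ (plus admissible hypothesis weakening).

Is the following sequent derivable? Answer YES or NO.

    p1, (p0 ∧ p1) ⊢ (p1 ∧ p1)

Derivation trace:
[Wk] p1, (p0 ∧ p1) ⊢ (p1 ∧ p1)
  [∧I] p1 ⊢ (p1 ∧ p1)
    [Ax] p1 ⊢ p1
    [Ax] p1 ⊢ p1

Result: YES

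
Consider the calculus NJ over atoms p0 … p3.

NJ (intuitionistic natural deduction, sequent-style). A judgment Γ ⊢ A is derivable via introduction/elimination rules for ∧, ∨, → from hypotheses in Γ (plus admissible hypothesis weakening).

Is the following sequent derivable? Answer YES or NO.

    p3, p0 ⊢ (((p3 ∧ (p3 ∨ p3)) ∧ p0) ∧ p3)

Derivation (root first):
[∧I] p3, p0 ⊢ (((p3 ∧ (p3 ∨ p3)) ∧ p0) ∧ p3)
  [∧I] p3, p0 ⊢ ((p3 ∧ (p3 ∨ p3)) ∧ p0)
    [∧I] p3 ⊢ (p3 ∧ (p3 ∨ p3))
      [Ax] p3 ⊢ p3
      [∨I₂] p3 ⊢ (p3 ∨ p3)
        [Ax] p3 ⊢ p3
    [Ax] p0 ⊢ p0
  [Ax] p3 ⊢ p3

Result: YES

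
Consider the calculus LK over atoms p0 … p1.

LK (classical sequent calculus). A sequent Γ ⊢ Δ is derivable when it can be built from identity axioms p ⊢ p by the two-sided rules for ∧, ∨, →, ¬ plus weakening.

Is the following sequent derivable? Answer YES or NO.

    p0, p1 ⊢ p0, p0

Derivation trace:
[WL] p0, p1 ⊢ p0, p0
  [WR] p0 ⊢ p0, p0
    [Ax] p0 ⊢ p0

Result: YES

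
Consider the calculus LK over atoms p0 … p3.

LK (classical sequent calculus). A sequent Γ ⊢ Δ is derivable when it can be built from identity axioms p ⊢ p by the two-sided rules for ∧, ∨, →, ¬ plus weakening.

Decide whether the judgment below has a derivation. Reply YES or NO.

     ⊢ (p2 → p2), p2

Derivation (root first):
[WR]  ⊢ (p2 → p2), p2
  [→R]  ⊢ (p2 → p2)
    [Ax] p2 ⊢ p2

Result: YES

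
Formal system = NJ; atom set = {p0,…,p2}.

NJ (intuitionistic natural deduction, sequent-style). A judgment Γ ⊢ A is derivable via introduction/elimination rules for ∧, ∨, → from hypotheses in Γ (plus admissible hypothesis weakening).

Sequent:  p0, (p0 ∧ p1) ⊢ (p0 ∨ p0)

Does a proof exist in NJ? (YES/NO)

Derivation (root first):
[Wk] p0, (p0 ∧ p1) ⊢ (p0 ∨ p0)
  [∨I₁] p0 ⊢ (p0 ∨ p0)
    [Ax] p0 ⊢ p0

Result: YES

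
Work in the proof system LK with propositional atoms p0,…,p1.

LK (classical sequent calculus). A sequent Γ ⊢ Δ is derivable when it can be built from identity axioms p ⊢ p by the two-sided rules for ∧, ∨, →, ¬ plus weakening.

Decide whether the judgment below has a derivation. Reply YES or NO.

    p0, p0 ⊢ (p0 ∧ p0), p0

Derivation trace:
[WR] p0, p0 ⊢ (p0 ∧ p0), p0
  [WL] p0, p0 ⊢ (p0 ∧ p0)
    [∧R] p0 ⊢ (p0 ∧ p0)
      [Ax] p0 ⊢ p0
      [Ax] p0 ⊢ p0

Result: YES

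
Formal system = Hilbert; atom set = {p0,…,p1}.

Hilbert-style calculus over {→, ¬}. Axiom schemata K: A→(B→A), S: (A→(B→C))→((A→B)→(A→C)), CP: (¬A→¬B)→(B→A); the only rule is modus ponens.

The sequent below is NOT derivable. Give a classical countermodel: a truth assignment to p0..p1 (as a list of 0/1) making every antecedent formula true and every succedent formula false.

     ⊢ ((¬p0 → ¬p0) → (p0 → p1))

Search for a countermodel by truth-table:
  v=00: Γ:[] Δ:[((¬p0 → ¬p0) → (p0 → p1))=T] refutes=False
  v=01: Γ:[] Δ:[((¬p0 → ¬p0) → (p0 → p1))=T] refutes=False
  v=10: Γ:[] Δ:[((¬p0 → ¬p0) → (p0 → p1))=F] refutes=True  ← countermodel

Result: [1, 0]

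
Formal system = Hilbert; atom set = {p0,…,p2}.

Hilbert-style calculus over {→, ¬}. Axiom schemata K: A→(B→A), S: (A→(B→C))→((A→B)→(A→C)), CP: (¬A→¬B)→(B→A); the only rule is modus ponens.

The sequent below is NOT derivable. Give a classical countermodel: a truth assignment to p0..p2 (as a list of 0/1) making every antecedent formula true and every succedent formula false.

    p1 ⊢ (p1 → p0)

Truth-table refutation:
  v=000: Γ:[p1=F] Δ:[(p1 → p0)=T] refutes=False
  v=001: Γ:[p1=F] Δ:[(p1 → p0)=T] refutes=False
  v=010: Γ:[p1=T] Δ:[(p1 → p0)=F] refutes=True  ← countermodel

Result: [0, 1, 0]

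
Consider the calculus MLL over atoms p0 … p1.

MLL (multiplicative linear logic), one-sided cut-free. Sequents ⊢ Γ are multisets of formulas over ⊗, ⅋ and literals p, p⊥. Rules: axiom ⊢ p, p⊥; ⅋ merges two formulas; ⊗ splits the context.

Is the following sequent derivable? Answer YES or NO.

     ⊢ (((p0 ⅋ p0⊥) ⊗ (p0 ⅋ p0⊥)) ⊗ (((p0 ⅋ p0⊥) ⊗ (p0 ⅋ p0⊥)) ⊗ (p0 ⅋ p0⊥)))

Derivation trace:
[⊗]  ⊢ (((p0 ⅋ p0⊥) ⊗ (p0 ⅋ p0⊥)) ⊗ (((p0 ⅋ p0⊥) ⊗ (p0 ⅋ p0⊥)) ⊗ (p0 ⅋ p0⊥)))
  [⊗]  ⊢ ((p0 ⅋ p0⊥) ⊗ (p0 ⅋ p0⊥))
    [⅋]  ⊢ (p0 ⅋ p0⊥)
      [Ax]  ⊢ p0, p0⊥
    [⅋]  ⊢ (p0 ⅋ p0⊥)
      [Ax]  ⊢ p0, p0⊥
  [⊗]  ⊢ (((p0 ⅋ p0⊥) ⊗ (p0 ⅋ p0⊥)) ⊗ (p0 ⅋ p0⊥))
    [⊗]  ⊢ ((p0 ⅋ p0⊥) ⊗ (p0 ⅋ p0⊥))
      [⅋]  ⊢ (p0 ⅋ p0⊥)
        [Ax]  ⊢ p0, p0⊥
      [⅋]  ⊢ (p0 ⅋ p0⊥)
        [Ax]  ⊢ p0, p0⊥
    [⅋]  ⊢ (p0 ⅋ p0⊥)
      [Ax]  ⊢ p0, p0⊥

Result: YES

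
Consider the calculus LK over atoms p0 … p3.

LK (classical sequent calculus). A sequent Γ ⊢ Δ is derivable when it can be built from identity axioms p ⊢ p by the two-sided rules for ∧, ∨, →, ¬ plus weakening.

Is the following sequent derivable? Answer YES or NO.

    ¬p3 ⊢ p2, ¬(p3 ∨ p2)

Derivation trace:
[¬R] ¬p3 ⊢ p2, ¬(p3 ∨ p2)
  [¬L] (p3 ∨ p2), ¬p3 ⊢ p2
    [∨L] (p3 ∨ p2) ⊢ p2, p3
      [Ax] p3 ⊢ p3
      [Ax] p2 ⊢ p2

Result: YES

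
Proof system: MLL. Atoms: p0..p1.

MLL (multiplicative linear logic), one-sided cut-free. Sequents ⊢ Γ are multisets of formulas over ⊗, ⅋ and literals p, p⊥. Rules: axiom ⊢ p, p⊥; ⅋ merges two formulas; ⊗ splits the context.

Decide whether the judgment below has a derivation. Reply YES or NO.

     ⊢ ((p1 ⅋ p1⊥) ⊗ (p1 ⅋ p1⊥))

Proof tree:
[⊗]  ⊢ ((p1 ⅋ p1⊥) ⊗ (p1 ⅋ p1⊥))
  [⅋]  ⊢ (p1 ⅋ p1⊥)
    [Ax]  ⊢ p1, p1⊥
  [⅋]  ⊢ (p1 ⅋ p1⊥)
    [Ax]  ⊢ p1, p1⊥

Result: YES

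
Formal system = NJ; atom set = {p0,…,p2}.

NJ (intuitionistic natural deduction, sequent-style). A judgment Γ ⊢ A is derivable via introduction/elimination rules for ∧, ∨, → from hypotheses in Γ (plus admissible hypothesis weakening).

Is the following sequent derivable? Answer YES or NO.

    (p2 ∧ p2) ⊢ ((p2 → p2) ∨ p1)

Proof tree:
[Wk] (p2 ∧ p2) ⊢ ((p2 → p2) ∨ p1)
  [∨I₁]  ⊢ ((p2 → p2) ∨ p1)
    [→I]  ⊢ (p2 → p2)
      [Ax] p2 ⊢ p2

Result: YES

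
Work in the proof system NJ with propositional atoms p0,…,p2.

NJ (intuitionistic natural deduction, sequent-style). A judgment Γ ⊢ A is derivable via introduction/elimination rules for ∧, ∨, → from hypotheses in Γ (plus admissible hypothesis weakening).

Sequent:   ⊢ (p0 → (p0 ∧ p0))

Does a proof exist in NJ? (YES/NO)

Derivation trace:
[→I]  ⊢ (p0 → (p0 ∧ p0))
  [∧I] p0 ⊢ (p0 ∧ p0)
    [Ax] p0 ⊢ p0
    [Ax] p0 ⊢ p0

Result: YES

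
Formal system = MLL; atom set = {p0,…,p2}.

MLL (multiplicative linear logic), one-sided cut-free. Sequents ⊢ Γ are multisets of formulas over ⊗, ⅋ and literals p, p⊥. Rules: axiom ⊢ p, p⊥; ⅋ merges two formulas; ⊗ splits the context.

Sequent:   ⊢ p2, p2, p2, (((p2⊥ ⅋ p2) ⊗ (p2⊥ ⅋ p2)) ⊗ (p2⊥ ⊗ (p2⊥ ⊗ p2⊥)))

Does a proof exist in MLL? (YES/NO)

Proof tree:
[⊗]  ⊢ p2, p2, p2, (((p2⊥ ⅋ p2) ⊗ (p2⊥ ⅋ p2)) ⊗ (p2⊥ ⊗ (p2⊥ ⊗ p2⊥)))
  [⊗]  ⊢ ((p2⊥ ⅋ p2) ⊗ (p2⊥ ⅋ p2))
    [⅋]  ⊢ (p2⊥ ⅋ p2)
      [Ax]  ⊢ p2, p2⊥
    [⅋]  ⊢ (p2⊥ ⅋ p2)
      [Ax]  ⊢ p2, p2⊥
  [⊗]  ⊢ p2, p2, p2, (p2⊥ ⊗ (p2⊥ ⊗ p2⊥))
    [Ax]  ⊢ p2, p2⊥
    [⊗]  ⊢ p2, p2, (p2⊥ ⊗ p2⊥)
      [Ax]  ⊢ p2, p2⊥
      [Ax]  ⊢ p2, p2⊥

Result: YES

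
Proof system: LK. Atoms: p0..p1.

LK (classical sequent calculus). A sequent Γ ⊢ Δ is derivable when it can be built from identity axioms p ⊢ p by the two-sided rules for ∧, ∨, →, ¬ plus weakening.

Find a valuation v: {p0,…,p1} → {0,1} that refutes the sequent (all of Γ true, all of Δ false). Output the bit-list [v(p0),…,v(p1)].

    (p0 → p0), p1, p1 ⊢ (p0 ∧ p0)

Truth-table refutation:
  v=00: Γ:[(p0 → p0)=T, p1=F, p1=F] Δ:[(p0 ∧ p0)=F] refutes=False
  v=01: Γ:[(p0 → p0)=T, p1=T, p1=T] Δ:[(p0 ∧ p0)=F] refutes=True  ← countermodel

Result: [0, 1]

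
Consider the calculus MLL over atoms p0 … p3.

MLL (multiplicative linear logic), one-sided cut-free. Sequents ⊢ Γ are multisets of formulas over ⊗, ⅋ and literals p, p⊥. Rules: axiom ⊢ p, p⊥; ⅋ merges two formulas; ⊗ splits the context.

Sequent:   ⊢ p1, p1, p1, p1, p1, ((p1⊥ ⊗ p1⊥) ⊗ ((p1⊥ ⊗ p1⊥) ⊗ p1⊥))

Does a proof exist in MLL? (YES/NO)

Proof tree:
[⊗]  ⊢ p1, p1, p1, p1, p1, ((p1⊥ ⊗ p1⊥) ⊗ ((p1⊥ ⊗ p1⊥) ⊗ p1⊥))
  [⊗]  ⊢ p1, p1, (p1⊥ ⊗ p1⊥)
    [Ax]  ⊢ p1, p1⊥
    [Ax]  ⊢ p1, p1⊥
  [⊗]  ⊢ p1, p1, p1, ((p1⊥ ⊗ p1⊥) ⊗ p1⊥)
    [⊗]  ⊢ p1, p1, (p1⊥ ⊗ p1⊥)
      [Ax]  ⊢ p1, p1⊥
      [Ax]  ⊢ p1, p1⊥
    [Ax]  ⊢ p1, p1⊥

Result: YES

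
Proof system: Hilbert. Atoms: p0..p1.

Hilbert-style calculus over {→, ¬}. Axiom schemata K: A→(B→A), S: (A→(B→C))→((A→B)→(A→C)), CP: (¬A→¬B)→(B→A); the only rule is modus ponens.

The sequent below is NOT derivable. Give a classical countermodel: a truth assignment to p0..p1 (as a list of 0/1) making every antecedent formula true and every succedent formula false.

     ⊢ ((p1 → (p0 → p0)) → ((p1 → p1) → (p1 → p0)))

Truth-table refutation:
  v=00: Γ:[] Δ:[((p1 → (p0 → p0)) → ((p1 → p1) → (p1 → p0)))=T] refutes=False
  v=01: Γ:[] Δ:[((p1 → (p0 → p0)) → ((p1 → p1) → (p1 → p0)))=F] refutes=True  ← countermodel

Result: [0, 1]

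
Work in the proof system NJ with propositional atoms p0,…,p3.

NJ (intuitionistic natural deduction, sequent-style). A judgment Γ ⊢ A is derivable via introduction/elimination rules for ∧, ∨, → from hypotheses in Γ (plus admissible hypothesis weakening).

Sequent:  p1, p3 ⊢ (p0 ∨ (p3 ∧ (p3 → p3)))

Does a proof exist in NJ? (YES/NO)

Derivation (root first):
[∨I₂] p1, p3 ⊢ (p0 ∨ (p3 ∧ (p3 → p3)))
  [∧I] p1, p3 ⊢ (p3 ∧ (p3 → p3))
    [Wk] p3, p1 ⊢ p3
      [Ax] p3 ⊢ p3
    [→I]  ⊢ (p3 → p3)
      [Ax] p3 ⊢ p3

Result: YES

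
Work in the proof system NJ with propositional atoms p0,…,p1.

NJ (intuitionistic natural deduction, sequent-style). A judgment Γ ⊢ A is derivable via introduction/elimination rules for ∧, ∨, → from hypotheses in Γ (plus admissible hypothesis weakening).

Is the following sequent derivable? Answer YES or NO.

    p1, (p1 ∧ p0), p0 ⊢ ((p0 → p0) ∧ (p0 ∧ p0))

Proof tree:
[∧I] p1, (p1 ∧ p0), p0 ⊢ ((p0 → p0) ∧ (p0 ∧ p0))
  [→I]  ⊢ (p0 → p0)
    [Ax] p0 ⊢ p0
  [∧I] p1, (p1 ∧ p0), p0 ⊢ (p0 ∧ p0)
    [Wk] p0, (p1 ∧ p0) ⊢ p0
      [Ax] p0 ⊢ p0
    [Wk] p0, p1 ⊢ p0
      [Ax] p0 ⊢ p0

Result: YES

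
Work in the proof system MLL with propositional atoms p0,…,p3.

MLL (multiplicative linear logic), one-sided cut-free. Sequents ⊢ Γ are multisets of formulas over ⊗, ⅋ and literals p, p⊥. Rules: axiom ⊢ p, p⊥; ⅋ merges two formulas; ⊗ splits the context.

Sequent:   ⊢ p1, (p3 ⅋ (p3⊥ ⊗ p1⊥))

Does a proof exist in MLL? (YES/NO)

Proof tree:
[⅋]  ⊢ p1, (p3 ⅋ (p3⊥ ⊗ p1⊥))
  [⊗]  ⊢ p3, p1, (p3⊥ ⊗ p1⊥)
    [Ax]  ⊢ p3, p3⊥
    [Ax]  ⊢ p1, p1⊥

Result: YES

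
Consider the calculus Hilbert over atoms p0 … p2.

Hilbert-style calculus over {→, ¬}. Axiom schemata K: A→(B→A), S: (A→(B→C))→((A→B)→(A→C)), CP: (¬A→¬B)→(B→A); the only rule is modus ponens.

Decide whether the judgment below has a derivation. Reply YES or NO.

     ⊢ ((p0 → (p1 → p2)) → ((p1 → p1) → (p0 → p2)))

Enumerate valuations to refute Γ ⊢ Δ:
  v=000: Γ:[] Δ:[((p0 → (p1 → p2)) → ((p1 → p1) → (p0 → p2)))=T] refutes=False
  v=001: Γ:[] Δ:[((p0 → (p1 → p2)) → ((p1 → p1) → (p0 → p2)))=T] refutes=False
  v=010: Γ:[] Δ:[((p0 → (p1 → p2)) → ((p1 → p1) → (p0 → p2)))=T] refutes=False
  v=011: Γ:[] Δ:[((p0 → (p1 → p2)) → ((p1 → p1) → (p0 → p2)))=T] refutes=False
  v=100: Γ:[] Δ:[((p0 → (p1 → p2)) → ((p1 → p1) → (p0 → p2)))=F] refutes=True  ← countermodel

Result: NO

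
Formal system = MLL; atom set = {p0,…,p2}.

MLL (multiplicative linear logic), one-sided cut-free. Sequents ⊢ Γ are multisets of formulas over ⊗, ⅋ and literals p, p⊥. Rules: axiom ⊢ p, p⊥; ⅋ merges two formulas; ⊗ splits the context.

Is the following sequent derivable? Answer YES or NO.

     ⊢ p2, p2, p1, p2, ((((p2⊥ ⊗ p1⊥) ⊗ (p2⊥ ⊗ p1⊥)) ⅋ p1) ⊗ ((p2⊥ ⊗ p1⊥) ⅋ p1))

Derivation (root first):
[⊗]  ⊢ p2, p2, p1, p2, ((((p2⊥ ⊗ p1⊥) ⊗ (p2⊥ ⊗ p1⊥)) ⅋ p1) ⊗ ((p2⊥ ⊗ p1⊥) ⅋ p1))
  [⅋]  ⊢ p2, p2, p1, (((p2⊥ ⊗ p1⊥) ⊗ (p2⊥ ⊗ p1⊥)) ⅋ p1)
    [⊗]  ⊢ p2, p1, p2, p1, ((p2⊥ ⊗ p1⊥) ⊗ (p2⊥ ⊗ p1⊥))
      [⊗]  ⊢ p2, p1, (p2⊥ ⊗ p1⊥)
        [Ax]  ⊢ p2, p2⊥
        [Ax]  ⊢ p1, p1⊥
      [⊗]  ⊢ p2, p1, (p2⊥ ⊗ p1⊥)
        [Ax]  ⊢ p2, p2⊥
        [Ax]  ⊢ p1, p1⊥
  [⅋]  ⊢ p2, ((p2⊥ ⊗ p1⊥) ⅋ p1)
    [⊗]  ⊢ p2, p1, (p2⊥ ⊗ p1⊥)
      [Ax]  ⊢ p2, p2⊥
      [Ax]  ⊢ p1, p1⊥

Result: YES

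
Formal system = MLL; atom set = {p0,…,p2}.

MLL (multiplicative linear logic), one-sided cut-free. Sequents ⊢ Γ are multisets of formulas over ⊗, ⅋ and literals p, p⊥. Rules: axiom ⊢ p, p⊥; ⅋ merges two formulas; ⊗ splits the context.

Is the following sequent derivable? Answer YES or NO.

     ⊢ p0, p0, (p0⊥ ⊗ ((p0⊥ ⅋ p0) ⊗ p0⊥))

Proof tree:
[⊗]  ⊢ p0, p0, (p0⊥ ⊗ ((p0⊥ ⅋ p0) ⊗ p0⊥))
  [Ax]  ⊢ p0, p0⊥
  [⊗]  ⊢ p0, ((p0⊥ ⅋ p0) ⊗ p0⊥)
    [⅋]  ⊢ (p0⊥ ⅋ p0)
      [Ax]  ⊢ p0, p0⊥
    [Ax]  ⊢ p0, p0⊥

Result: YES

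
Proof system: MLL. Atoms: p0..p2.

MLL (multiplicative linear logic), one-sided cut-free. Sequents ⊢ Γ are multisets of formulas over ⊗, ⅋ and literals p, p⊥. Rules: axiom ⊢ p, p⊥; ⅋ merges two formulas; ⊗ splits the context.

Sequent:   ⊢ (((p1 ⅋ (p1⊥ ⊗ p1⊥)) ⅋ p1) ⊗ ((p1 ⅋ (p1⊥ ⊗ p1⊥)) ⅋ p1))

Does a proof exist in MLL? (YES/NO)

Proof tree:
[⊗]  ⊢ (((p1 ⅋ (p1⊥ ⊗ p1⊥)) ⅋ p1) ⊗ ((p1 ⅋ (p1⊥ ⊗ p1⊥)) ⅋ p1))
  [⅋]  ⊢ ((p1 ⅋ (p1⊥ ⊗ p1⊥)) ⅋ p1)
    [⅋]  ⊢ p1, (p1 ⅋ (p1⊥ ⊗ p1⊥))
      [⊗]  ⊢ p1, p1, (p1⊥ ⊗ p1⊥)
        [Ax]  ⊢ p1, p1⊥
        [Ax]  ⊢ p1, p1⊥
  [⅋]  ⊢ ((p1 ⅋ (p1⊥ ⊗ p1⊥)) ⅋ p1)
    [⅋]  ⊢ p1, (p1 ⅋ (p1⊥ ⊗ p1⊥))
      [⊗]  ⊢ p1, p1, (p1⊥ ⊗ p1⊥)
        [Ax]  ⊢ p1, p1⊥
        [Ax]  ⊢ p1, p1⊥

Result: YES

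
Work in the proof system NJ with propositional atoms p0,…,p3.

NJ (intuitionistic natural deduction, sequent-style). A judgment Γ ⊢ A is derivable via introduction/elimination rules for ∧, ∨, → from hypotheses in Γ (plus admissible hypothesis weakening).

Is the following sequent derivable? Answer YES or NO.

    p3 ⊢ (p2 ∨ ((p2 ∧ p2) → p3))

Derivation trace:
[∨I₂] p3 ⊢ (p2 ∨ ((p2 ∧ p2) → p3))
  [→I] p3 ⊢ ((p2 ∧ p2) → p3)
    [Wk] p3, (p2 ∧ p2) ⊢ p3
      [Ax] p3 ⊢ p3

Result: YES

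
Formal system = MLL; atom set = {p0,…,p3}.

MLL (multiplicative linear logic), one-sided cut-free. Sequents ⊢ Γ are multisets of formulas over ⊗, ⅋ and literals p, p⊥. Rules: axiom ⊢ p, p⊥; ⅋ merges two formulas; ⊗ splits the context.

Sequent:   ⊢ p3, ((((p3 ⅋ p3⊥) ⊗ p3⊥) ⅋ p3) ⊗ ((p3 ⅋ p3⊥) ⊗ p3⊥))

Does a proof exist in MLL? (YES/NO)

Derivation trace:
[⊗]  ⊢ p3, ((((p3 ⅋ p3⊥) ⊗ p3⊥) ⅋ p3) ⊗ ((p3 ⅋ p3⊥) ⊗ p3⊥))
  [⅋]  ⊢ (((p3 ⅋ p3⊥) ⊗ p3⊥) ⅋ p3)
    [⊗]  ⊢ p3, ((p3 ⅋ p3⊥) ⊗ p3⊥)
      [⅋]  ⊢ (p3 ⅋ p3⊥)
        [Ax]  ⊢ p3, p3⊥
      [Ax]  ⊢ p3, p3⊥
  [⊗]  ⊢ p3, ((p3 ⅋ p3⊥) ⊗ p3⊥)
    [⅋]  ⊢ (p3 ⅋ p3⊥)
      [Ax]  ⊢ p3, p3⊥
    [Ax]  ⊢ p3, p3⊥

Result: YES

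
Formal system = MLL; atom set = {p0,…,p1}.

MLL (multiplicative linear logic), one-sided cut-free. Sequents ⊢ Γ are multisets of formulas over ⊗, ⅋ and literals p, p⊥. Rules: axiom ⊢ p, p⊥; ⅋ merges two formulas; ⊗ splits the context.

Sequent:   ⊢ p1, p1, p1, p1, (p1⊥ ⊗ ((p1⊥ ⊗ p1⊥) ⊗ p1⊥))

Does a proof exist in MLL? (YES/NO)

Derivation (root first):
[⊗]  ⊢ p1, p1, p1, p1, (p1⊥ ⊗ ((p1⊥ ⊗ p1⊥) ⊗ p1⊥))
  [Ax]  ⊢ p1, p1⊥
  [⊗]  ⊢ p1, p1, p1, ((p1⊥ ⊗ p1⊥) ⊗ p1⊥)
    [⊗]  ⊢ p1, p1, (p1⊥ ⊗ p1⊥)
      [Ax]  ⊢ p1, p1⊥
      [Ax]  ⊢ p1, p1⊥
    [Ax]  ⊢ p1, p1⊥

Result: YES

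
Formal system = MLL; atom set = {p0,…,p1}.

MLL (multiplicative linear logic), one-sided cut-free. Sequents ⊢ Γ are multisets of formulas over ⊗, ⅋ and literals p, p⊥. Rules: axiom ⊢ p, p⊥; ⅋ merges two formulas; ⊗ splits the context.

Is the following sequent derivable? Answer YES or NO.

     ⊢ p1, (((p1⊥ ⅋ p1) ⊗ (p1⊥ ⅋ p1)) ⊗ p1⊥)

Derivation (root first):
[⊗]  ⊢ p1, (((p1⊥ ⅋ p1) ⊗ (p1⊥ ⅋ p1)) ⊗ p1⊥)
  [⊗]  ⊢ ((p1⊥ ⅋ p1) ⊗ (p1⊥ ⅋ p1))
    [⅋]  ⊢ (p1⊥ ⅋ p1)
      [Ax]  ⊢ p1, p1⊥
    [⅋]  ⊢ (p1⊥ ⅋ p1)
      [Ax]  ⊢ p1, p1⊥
  [Ax]  ⊢ p1, p1⊥

Result: YES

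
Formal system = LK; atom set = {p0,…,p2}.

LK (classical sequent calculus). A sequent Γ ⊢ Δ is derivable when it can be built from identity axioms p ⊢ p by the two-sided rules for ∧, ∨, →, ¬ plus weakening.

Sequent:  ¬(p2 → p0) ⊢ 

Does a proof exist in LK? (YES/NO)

Enumerate valuations to refute Γ ⊢ Δ:
  v=000: Γ:[¬(p2 → p0)=F] Δ:[] refutes=False
  v=001: Γ:[¬(p2 → p0)=T] Δ:[] refutes=True  ← countermodel

Result: NO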